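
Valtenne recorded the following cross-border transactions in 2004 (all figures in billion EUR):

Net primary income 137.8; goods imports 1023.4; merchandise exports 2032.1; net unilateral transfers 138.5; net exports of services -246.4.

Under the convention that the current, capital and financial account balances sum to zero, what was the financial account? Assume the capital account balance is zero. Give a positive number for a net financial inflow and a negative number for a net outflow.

Goods balance = 2032.1 - 1023.4 = 1008.7
Services balance = -246.4
Trade balance (goods + services) = 1008.7 + (-246.4) = 762.3
Net primary income = 137.8
Net secondary income = 138.5
Current account = 762.3 + 137.8 + 138.5 = 1038.6
Financial account = -(1038.6) = -1038.6

-1038.6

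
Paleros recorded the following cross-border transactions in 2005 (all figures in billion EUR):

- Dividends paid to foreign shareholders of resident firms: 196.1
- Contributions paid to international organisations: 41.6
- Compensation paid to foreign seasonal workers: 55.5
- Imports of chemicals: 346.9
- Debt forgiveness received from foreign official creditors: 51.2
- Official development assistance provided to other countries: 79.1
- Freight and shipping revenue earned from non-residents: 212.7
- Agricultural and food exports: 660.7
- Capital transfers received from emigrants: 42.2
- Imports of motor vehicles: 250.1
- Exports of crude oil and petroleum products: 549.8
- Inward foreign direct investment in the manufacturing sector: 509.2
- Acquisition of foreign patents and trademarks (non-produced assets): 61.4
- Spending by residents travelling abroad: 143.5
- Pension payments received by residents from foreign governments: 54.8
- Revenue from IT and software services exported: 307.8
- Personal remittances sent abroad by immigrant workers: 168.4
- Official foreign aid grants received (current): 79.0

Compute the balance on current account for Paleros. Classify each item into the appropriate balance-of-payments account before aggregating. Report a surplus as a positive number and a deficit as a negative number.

Goods: 549.8 - 346.9 - 250.1 + 660.7 = 613.5
Services: 307.8 - 143.5 + 212.7 = 377.0
Primary income: -196.1 - 55.5 = -251.6
Secondary income: 54.8 - 168.4 - 41.6 - 79.1 + 79.0 = -155.3
Current account = 613.5 + 377.0 + (-251.6) + (-155.3) = 583.6
(Excluded from the current account — capital account: debt forgiveness received from foreign official creditors 51.2, capital transfers received from emigrants 42.2, acquisition of foreign patents and trademarks (non-produced assets) 61.4; financial account: inward foreign direct investment in the manufacturing sector 509.2.)

583.6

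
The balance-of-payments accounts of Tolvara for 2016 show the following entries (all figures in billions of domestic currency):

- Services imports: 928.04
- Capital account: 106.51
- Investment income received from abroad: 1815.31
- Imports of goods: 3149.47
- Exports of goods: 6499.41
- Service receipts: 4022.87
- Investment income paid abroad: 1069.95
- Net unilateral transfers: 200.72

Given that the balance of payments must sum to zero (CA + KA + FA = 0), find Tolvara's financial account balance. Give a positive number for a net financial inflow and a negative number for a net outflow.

-7497.36

Goods balance = 6499.41 - 3149.47 = 3349.94
Services balance = 4022.87 - 928.04 = 3094.83
Trade balance (goods + services) = 3349.94 + 3094.83 = 6444.77
Net primary income = 1815.31 - 1069.95 = 745.36
Net secondary income = 200.72
Current account = 6444.77 + 745.36 + 200.72 = 7390.85
Financial account = -(7390.85 + 106.51) = -7497.36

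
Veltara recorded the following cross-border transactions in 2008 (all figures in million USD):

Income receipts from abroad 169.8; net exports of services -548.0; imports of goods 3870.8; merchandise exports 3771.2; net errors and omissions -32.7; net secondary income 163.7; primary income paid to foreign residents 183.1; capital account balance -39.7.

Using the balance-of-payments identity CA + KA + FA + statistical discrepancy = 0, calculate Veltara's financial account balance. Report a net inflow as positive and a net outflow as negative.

569.6

Goods balance = 3771.2 - 3870.8 = -99.6
Services balance = -548.0
Trade balance (goods + services) = -99.6 + (-548.0) = -647.6
Net primary income = 169.8 - 183.1 = -13.3
Net secondary income = 163.7
Current account = -647.6 + (-13.3) + 163.7 = -497.2
Financial account = -(-497.2 + (-39.7) + (-32.7)) = 569.6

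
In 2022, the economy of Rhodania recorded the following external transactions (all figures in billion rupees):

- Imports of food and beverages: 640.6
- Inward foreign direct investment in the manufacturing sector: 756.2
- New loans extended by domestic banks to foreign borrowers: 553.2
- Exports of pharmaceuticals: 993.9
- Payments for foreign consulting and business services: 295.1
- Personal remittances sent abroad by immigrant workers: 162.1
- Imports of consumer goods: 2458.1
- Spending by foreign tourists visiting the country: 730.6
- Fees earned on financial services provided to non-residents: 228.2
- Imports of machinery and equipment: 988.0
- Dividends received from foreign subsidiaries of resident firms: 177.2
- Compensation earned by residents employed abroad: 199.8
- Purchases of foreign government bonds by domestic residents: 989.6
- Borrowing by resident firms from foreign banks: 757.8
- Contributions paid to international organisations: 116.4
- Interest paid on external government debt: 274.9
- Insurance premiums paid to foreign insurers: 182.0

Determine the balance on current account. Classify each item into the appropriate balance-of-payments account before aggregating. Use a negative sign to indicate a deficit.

-2787.5

Goods: -2458.1 - 640.6 + 993.9 - 988.0 = -3092.8
Services: -295.1 + 228.2 - 182.0 + 730.6 = 481.7
Primary income: 177.2 - 274.9 + 199.8 = 102.1
Secondary income: -116.4 - 162.1 = -278.5
Current account = (-3092.8) + 481.7 + 102.1 + (-278.5) = -2787.5
(Excluded from the current account — financial account: inward foreign direct investment in the manufacturing sector 756.2, new loans extended by domestic banks to foreign borrowers 553.2, purchases of foreign government bonds by domestic residents 989.6, borrowing by resident firms from foreign banks 757.8.)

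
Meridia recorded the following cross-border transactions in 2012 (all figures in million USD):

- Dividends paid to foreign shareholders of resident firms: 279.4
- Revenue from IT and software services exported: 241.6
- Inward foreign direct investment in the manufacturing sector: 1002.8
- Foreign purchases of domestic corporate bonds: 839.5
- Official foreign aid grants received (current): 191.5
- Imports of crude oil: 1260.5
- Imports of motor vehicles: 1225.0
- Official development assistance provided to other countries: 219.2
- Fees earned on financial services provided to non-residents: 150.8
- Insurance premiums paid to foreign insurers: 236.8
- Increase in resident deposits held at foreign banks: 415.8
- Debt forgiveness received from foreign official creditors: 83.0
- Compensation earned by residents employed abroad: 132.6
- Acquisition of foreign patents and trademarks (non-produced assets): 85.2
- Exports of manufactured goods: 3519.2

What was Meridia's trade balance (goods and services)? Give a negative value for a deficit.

1189.3

Goods: -1225.0 + 3519.2 - 1260.5 = 1033.7
Services: 241.6 + 150.8 - 236.8 = 155.6
Trade balance = 1033.7 + 155.6 = 1189.3
(Excluded from the trade balance — primary income: dividends paid to foreign shareholders of resident firms 279.4, compensation earned by residents employed abroad 132.6; financial account: inward foreign direct investment in the manufacturing sector 1002.8, foreign purchases of domestic corporate bonds 839.5, increase in resident deposits held at foreign banks 415.8; secondary income: official foreign aid grants received (current) 191.5, official development assistance provided to other countries 219.2; capital account: debt forgiveness received from foreign official creditors 83.0, acquisition of foreign patents and trademarks (non-produced assets) 85.2.)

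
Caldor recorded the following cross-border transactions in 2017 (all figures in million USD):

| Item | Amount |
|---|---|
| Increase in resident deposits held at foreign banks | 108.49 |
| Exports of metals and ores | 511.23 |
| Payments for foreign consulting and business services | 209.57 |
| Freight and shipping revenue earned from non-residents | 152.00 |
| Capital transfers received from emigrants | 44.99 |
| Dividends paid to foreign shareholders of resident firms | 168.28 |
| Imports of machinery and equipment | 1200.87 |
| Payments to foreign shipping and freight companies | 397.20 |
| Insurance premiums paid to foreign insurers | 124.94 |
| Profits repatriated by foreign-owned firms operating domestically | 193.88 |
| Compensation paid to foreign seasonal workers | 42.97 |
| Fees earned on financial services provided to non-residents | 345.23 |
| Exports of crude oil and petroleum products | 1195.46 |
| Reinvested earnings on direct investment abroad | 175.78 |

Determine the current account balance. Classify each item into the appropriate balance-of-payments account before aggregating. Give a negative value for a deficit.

41.99

Goods: 1195.46 - 1200.87 + 511.23 = 505.82
Services: -397.20 - 124.94 + 345.23 - 209.57 + 152.00 = -234.48
Primary income: -168.28 - 193.88 + 175.78 - 42.97 = -229.35
Current account = 505.82 + (-234.48) + (-229.35) = 41.99
(Excluded from the current account — financial account: increase in resident deposits held at foreign banks 108.49; capital account: capital transfers received from emigrants 44.99.)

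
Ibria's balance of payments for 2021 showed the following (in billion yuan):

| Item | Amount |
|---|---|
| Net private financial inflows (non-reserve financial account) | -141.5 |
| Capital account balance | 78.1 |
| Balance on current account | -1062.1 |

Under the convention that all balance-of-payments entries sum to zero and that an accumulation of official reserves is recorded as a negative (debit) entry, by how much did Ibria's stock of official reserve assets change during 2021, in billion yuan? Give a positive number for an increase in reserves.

-1125.5

Official reserve transactions balance = -((-1062.1) + 78.1 + (-141.5)) = 1125.5
An accumulation of reserves is recorded as a debit (negative entry), so the change in the stock of reserves is the negative of that balance.
Change in official reserves = -(1125.5) = -1125.5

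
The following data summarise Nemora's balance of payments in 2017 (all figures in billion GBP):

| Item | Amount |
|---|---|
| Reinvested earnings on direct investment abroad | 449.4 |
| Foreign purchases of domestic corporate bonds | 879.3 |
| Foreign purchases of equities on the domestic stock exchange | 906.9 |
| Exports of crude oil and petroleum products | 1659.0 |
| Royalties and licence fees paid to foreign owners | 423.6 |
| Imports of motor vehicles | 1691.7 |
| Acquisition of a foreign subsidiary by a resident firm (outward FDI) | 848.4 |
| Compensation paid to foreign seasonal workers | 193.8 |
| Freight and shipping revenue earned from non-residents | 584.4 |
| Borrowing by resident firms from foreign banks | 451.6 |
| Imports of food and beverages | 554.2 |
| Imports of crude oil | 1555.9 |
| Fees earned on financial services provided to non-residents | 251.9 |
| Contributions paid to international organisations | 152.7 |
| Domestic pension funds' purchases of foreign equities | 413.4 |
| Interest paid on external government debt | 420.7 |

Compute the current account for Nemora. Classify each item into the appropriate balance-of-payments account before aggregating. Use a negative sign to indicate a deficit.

-2047.9

Goods: -1555.9 + 1659.0 - 554.2 - 1691.7 = -2142.8
Services: -423.6 + 251.9 + 584.4 = 412.7
Primary income: 449.4 - 193.8 - 420.7 = -165.1
Secondary income: -152.7
Current account = (-2142.8) + 412.7 + (-165.1) + (-152.7) = -2047.9
(Excluded from the current account — financial account: foreign purchases of domestic corporate bonds 879.3, foreign purchases of equities on the domestic stock exchange 906.9, acquisition of a foreign subsidiary by a resident firm (outward FDI) 848.4, borrowing by resident firms from foreign banks 451.6, domestic pension funds' purchases of foreign equities 413.4.)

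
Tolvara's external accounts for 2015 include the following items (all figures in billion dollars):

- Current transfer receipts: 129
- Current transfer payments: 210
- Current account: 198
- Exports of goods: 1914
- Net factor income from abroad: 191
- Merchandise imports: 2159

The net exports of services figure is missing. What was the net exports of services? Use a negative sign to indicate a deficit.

333

Current account = goods balance + services balance + net primary income + net secondary income
Sum of the known components = -135
Net exports of services = CA - (known components) = 198 - (-135) = 333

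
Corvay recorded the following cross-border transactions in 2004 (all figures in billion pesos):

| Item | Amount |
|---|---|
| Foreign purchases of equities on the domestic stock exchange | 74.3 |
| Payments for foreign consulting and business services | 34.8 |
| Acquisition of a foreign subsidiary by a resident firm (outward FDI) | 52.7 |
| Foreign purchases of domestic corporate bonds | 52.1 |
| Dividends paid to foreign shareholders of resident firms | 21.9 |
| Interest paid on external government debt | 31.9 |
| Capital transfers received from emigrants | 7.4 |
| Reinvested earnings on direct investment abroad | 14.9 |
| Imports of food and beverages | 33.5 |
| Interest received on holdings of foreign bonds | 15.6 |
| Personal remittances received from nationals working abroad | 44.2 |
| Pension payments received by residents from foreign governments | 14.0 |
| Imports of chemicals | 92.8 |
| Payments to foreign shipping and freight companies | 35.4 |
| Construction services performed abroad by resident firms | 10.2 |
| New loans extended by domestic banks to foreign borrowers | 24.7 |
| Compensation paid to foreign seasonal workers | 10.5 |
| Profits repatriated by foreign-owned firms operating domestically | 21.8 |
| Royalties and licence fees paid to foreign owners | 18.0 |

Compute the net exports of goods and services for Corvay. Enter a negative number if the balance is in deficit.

-204.3

Goods: -33.5 - 92.8 = -126.3
Services: -35.4 - 34.8 + 10.2 - 18.0 = -78.0
Trade balance = -126.3 + (-78.0) = -204.3
(Excluded from the trade balance — financial account: foreign purchases of equities on the domestic stock exchange 74.3, acquisition of a foreign subsidiary by a resident firm (outward FDI) 52.7, foreign purchases of domestic corporate bonds 52.1, new loans extended by domestic banks to foreign borrowers 24.7; primary income: dividends paid to foreign shareholders of resident firms 21.9, interest paid on external government debt 31.9, reinvested earnings on direct investment abroad 14.9, interest received on holdings of foreign bonds 15.6, compensation paid to foreign seasonal workers 10.5, profits repatriated by foreign-owned firms operating domestically 21.8; capital account: capital transfers received from emigrants 7.4; secondary income: personal remittances received from nationals working abroad 44.2, pension payments received by residents from foreign governments 14.0.)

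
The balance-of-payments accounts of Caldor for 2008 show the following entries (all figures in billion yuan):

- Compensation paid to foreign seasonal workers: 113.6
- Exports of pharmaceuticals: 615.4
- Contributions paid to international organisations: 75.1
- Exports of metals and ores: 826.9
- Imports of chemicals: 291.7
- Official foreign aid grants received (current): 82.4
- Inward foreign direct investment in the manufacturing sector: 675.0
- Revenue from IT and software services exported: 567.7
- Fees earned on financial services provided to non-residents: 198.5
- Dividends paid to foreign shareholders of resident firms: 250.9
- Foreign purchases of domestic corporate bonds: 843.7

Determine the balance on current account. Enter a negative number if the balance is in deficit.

1559.6

Goods: 615.4 + 826.9 - 291.7 = 1150.6
Services: 567.7 + 198.5 = 766.2
Primary income: -113.6 - 250.9 = -364.5
Secondary income: 82.4 - 75.1 = 7.3
Current account = 1150.6 + 766.2 + (-364.5) + 7.3 = 1559.6
(Excluded from the current account — financial account: inward foreign direct investment in the manufacturing sector 675.0, foreign purchases of domestic corporate bonds 843.7.)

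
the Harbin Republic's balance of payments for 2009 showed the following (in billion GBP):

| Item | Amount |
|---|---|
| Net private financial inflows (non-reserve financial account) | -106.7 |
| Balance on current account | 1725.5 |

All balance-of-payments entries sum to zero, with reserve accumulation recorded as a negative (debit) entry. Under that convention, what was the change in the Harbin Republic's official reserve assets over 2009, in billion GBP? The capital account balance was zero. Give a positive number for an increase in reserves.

1618.8

Official reserve transactions balance = -(1725.5 + (-106.7)) = -1618.8
An accumulation of reserves is recorded as a debit (negative entry), so the change in the stock of reserves is the negative of that balance.
Change in official reserves = -(-1618.8) = 1618.8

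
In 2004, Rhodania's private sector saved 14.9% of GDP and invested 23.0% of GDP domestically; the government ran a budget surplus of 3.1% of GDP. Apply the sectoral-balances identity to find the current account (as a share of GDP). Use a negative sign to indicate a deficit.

By the sectoral-balances identity, CA = (S_private - I) + (T - G).
Private balance = 14.9 - 23.0 = -8.1
Government balance (T - G) = 3.1
CA = -8.1 + 3.1 = -5.0

-5.0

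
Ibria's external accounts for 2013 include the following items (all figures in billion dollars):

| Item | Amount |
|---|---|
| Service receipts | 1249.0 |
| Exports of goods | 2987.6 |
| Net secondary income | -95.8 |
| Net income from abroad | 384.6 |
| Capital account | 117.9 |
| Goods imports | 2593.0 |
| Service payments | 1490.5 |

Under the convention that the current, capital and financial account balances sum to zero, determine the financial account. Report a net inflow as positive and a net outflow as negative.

-559.8

Goods balance = 2987.6 - 2593.0 = 394.6
Services balance = 1249.0 - 1490.5 = -241.5
Trade balance (goods + services) = 394.6 + (-241.5) = 153.1
Net primary income = 384.6
Net secondary income = -95.8
Current account = 153.1 + 384.6 + (-95.8) = 441.9
Financial account = -(441.9 + 117.9) = -559.8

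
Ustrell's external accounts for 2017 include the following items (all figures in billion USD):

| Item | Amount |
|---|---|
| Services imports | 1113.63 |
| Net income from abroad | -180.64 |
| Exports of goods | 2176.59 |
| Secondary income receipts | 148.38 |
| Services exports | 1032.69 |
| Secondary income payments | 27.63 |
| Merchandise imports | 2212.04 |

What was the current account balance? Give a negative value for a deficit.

Goods balance = 2176.59 - 2212.04 = -35.45
Services balance = 1032.69 - 1113.63 = -80.94
Trade balance (goods + services) = -35.45 + (-80.94) = -116.39
Net primary income = -180.64
Net secondary income = 148.38 - 27.63 = 120.75
Current account = -116.39 + (-180.64) + 120.75 = -176.28

-176.28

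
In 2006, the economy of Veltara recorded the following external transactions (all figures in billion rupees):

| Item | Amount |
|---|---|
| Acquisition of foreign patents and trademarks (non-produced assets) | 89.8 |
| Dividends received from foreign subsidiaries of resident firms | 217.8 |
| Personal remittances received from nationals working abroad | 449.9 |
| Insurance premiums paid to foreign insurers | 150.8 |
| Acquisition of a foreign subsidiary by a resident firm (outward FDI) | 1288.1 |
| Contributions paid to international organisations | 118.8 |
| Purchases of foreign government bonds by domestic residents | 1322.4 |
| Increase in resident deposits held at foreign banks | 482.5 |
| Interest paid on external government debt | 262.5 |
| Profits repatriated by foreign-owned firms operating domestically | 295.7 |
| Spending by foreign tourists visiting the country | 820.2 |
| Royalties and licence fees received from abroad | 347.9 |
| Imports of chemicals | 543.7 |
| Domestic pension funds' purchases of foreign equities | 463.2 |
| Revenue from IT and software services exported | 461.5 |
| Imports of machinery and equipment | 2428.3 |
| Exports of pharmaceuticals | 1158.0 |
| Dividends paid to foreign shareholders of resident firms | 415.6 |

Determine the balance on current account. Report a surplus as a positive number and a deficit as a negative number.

Goods: -543.7 - 2428.3 + 1158.0 = -1814.0
Services: -150.8 + 820.2 + 347.9 + 461.5 = 1478.8
Primary income: -262.5 - 295.7 + 217.8 - 415.6 = -756.0
Secondary income: -118.8 + 449.9 = 331.1
Current account = (-1814.0) + 1478.8 + (-756.0) + 331.1 = -760.1
(Excluded from the current account — capital account: acquisition of foreign patents and trademarks (non-produced assets) 89.8; financial account: acquisition of a foreign subsidiary by a resident firm (outward FDI) 1288.1, purchases of foreign government bonds by domestic residents 1322.4, increase in resident deposits held at foreign banks 482.5, domestic pension funds' purchases of foreign equities 463.2.)

-760.1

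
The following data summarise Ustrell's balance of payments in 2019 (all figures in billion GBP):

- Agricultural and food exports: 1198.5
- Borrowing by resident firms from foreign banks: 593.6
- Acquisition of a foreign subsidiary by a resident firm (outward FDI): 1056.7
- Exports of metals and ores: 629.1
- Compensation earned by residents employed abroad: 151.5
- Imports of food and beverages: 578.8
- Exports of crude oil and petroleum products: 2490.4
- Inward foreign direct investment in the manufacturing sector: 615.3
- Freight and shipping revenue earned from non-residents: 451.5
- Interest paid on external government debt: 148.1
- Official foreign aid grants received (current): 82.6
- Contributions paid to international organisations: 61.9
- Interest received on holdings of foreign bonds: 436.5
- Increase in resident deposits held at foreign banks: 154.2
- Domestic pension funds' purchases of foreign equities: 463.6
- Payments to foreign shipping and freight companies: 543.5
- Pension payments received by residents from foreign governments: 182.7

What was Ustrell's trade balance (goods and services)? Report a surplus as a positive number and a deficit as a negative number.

3647.2

Goods: -578.8 + 1198.5 + 2490.4 + 629.1 = 3739.2
Services: -543.5 + 451.5 = -92.0
Trade balance = 3739.2 + (-92.0) = 3647.2
(Excluded from the trade balance — financial account: borrowing by resident firms from foreign banks 593.6, acquisition of a foreign subsidiary by a resident firm (outward FDI) 1056.7, inward foreign direct investment in the manufacturing sector 615.3, increase in resident deposits held at foreign banks 154.2, domestic pension funds' purchases of foreign equities 463.6; primary income: compensation earned by residents employed abroad 151.5, interest paid on external government debt 148.1, interest received on holdings of foreign bonds 436.5; secondary income: official foreign aid grants received (current) 82.6, contributions paid to international organisations 61.9, pension payments received by residents from foreign governments 182.7.)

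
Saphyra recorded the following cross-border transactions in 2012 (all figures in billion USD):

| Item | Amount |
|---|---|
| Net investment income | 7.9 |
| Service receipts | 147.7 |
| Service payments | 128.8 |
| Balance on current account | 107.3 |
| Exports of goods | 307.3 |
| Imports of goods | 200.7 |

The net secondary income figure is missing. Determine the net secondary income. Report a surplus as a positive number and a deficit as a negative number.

-26.1

Current account = goods balance + services balance + net primary income + net secondary income
Sum of the known components = 133.4
Net secondary income = CA - (known components) = 107.3 - 133.4 = -26.1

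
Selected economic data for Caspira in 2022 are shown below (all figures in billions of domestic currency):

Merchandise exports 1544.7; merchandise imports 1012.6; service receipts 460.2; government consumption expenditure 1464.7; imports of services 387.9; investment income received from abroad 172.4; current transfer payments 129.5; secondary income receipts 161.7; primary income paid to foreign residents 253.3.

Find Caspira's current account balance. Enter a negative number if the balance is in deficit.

555.7

Goods balance = 1544.7 - 1012.6 = 532.1
Services balance = 460.2 - 387.9 = 72.3
Trade balance (goods + services) = 532.1 + 72.3 = 604.4
Net primary income = 172.4 - 253.3 = -80.9
Net secondary income = 161.7 - 129.5 = 32.2
Current account = 604.4 + (-80.9) + 32.2 = 555.7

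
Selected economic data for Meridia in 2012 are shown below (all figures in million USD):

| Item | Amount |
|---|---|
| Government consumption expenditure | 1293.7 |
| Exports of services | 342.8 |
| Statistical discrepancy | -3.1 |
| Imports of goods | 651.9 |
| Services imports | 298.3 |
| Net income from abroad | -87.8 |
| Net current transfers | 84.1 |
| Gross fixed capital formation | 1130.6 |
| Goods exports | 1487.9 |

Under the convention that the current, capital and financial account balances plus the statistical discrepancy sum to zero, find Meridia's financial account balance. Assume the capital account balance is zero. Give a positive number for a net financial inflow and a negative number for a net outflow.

Goods balance = 1487.9 - 651.9 = 836.0
Services balance = 342.8 - 298.3 = 44.5
Trade balance (goods + services) = 836.0 + 44.5 = 880.5
Net primary income = -87.8
Net secondary income = 84.1
Current account = 880.5 + (-87.8) + 84.1 = 876.8
Financial account = -(876.8 + (-3.1)) = -873.7

-873.7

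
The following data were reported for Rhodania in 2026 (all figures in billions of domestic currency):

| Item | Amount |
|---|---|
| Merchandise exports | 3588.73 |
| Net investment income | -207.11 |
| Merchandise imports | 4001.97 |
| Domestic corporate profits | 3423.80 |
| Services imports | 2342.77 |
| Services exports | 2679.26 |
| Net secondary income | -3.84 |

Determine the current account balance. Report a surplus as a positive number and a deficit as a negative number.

Goods balance = 3588.73 - 4001.97 = -413.24
Services balance = 2679.26 - 2342.77 = 336.49
Trade balance (goods + services) = -413.24 + 336.49 = -76.75
Net primary income = -207.11
Net secondary income = -3.84
Current account = -76.75 + (-207.11) + (-3.84) = -287.70

-287.70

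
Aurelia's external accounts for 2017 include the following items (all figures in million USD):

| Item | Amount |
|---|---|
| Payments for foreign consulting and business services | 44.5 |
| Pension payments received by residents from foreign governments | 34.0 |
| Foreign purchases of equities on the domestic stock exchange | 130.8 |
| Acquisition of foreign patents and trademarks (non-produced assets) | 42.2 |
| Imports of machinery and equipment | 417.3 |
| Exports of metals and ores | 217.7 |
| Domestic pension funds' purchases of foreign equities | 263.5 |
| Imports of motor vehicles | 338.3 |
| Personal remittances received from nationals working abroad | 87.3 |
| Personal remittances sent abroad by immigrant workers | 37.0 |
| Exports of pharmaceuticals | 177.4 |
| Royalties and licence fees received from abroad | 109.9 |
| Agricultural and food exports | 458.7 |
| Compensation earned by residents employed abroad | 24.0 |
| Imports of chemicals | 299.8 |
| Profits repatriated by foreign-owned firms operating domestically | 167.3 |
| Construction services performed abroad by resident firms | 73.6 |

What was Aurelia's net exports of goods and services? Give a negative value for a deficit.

-62.6

Goods: 217.7 - 338.3 + 458.7 + 177.4 - 299.8 - 417.3 = -201.6
Services: 73.6 - 44.5 + 109.9 = 139.0
Trade balance = -201.6 + 139.0 = -62.6
(Excluded from the trade balance — secondary income: pension payments received by residents from foreign governments 34.0, personal remittances received from nationals working abroad 87.3, personal remittances sent abroad by immigrant workers 37.0; financial account: foreign purchases of equities on the domestic stock exchange 130.8, domestic pension funds' purchases of foreign equities 263.5; capital account: acquisition of foreign patents and trademarks (non-produced assets) 42.2; primary income: compensation earned by residents employed abroad 24.0, profits repatriated by foreign-owned firms operating domestically 167.3.)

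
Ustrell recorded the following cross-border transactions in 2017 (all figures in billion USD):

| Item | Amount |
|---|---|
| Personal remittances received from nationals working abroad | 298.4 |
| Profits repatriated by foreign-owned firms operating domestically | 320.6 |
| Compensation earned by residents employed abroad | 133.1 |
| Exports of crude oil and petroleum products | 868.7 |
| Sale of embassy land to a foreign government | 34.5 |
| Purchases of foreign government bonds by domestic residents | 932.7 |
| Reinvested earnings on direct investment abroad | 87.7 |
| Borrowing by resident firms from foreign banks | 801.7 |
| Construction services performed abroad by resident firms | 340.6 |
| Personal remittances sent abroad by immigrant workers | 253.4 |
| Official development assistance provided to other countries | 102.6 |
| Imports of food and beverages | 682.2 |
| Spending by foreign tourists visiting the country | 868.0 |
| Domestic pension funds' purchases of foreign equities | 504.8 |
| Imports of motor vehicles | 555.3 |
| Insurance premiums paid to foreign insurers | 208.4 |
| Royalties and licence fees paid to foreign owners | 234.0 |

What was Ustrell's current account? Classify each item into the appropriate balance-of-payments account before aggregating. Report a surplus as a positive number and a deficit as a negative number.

Goods: -682.2 + 868.7 - 555.3 = -368.8
Services: 340.6 + 868.0 - 234.0 - 208.4 = 766.2
Primary income: -320.6 + 133.1 + 87.7 = -99.8
Secondary income: -253.4 - 102.6 + 298.4 = -57.6
Current account = (-368.8) + 766.2 + (-99.8) + (-57.6) = 240.0
(Excluded from the current account — capital account: sale of embassy land to a foreign government 34.5; financial account: purchases of foreign government bonds by domestic residents 932.7, borrowing by resident firms from foreign banks 801.7, domestic pension funds' purchases of foreign equities 504.8.)

240.0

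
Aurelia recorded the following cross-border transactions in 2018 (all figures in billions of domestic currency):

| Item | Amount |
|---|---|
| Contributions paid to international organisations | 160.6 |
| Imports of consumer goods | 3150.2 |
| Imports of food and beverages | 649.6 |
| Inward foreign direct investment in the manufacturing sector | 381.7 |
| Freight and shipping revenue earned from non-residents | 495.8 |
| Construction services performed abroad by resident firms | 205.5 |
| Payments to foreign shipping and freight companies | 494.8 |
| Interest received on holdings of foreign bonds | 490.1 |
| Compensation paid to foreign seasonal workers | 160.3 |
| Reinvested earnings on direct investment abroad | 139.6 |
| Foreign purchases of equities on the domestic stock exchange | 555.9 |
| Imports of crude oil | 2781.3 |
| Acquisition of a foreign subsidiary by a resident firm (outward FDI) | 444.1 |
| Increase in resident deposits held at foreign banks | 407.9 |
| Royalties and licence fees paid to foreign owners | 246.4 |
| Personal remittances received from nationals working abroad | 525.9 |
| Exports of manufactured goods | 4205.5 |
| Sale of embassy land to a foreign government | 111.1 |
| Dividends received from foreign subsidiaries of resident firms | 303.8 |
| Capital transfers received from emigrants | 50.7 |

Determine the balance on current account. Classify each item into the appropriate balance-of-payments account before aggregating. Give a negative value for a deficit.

-1277.0

Goods: -649.6 - 2781.3 + 4205.5 - 3150.2 = -2375.6
Services: -246.4 - 494.8 + 205.5 + 495.8 = -39.9
Primary income: -160.3 + 490.1 + 139.6 + 303.8 = 773.2
Secondary income: 525.9 - 160.6 = 365.3
Current account = (-2375.6) + (-39.9) + 773.2 + 365.3 = -1277.0
(Excluded from the current account — financial account: inward foreign direct investment in the manufacturing sector 381.7, foreign purchases of equities on the domestic stock exchange 555.9, acquisition of a foreign subsidiary by a resident firm (outward FDI) 444.1, increase in resident deposits held at foreign banks 407.9; capital account: sale of embassy land to a foreign government 111.1, capital transfers received from emigrants 50.7.)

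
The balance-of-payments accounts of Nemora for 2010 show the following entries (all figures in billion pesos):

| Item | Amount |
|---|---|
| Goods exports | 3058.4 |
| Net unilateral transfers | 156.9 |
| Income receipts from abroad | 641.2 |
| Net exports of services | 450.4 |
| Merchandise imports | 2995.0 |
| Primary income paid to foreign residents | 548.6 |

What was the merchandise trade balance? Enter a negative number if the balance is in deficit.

Goods balance = 3058.4 - 2995.0 = 63.4

63.4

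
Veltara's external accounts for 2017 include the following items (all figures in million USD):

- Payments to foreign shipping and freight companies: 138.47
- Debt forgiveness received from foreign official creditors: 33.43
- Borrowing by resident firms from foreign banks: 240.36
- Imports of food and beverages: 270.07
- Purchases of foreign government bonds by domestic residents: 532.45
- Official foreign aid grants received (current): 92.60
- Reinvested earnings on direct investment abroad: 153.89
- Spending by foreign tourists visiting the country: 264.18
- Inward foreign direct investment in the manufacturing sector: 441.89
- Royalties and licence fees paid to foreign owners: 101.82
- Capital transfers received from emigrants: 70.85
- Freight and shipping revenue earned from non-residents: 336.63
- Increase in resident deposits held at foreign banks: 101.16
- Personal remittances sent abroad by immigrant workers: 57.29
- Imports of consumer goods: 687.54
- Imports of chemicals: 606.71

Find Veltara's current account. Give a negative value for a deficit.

Goods: -606.71 - 687.54 - 270.07 = -1564.32
Services: 336.63 + 264.18 - 101.82 - 138.47 = 360.52
Primary income: 153.89
Secondary income: -57.29 + 92.60 = 35.31
Current account = (-1564.32) + 360.52 + 153.89 + 35.31 = -1014.60
(Excluded from the current account — capital account: debt forgiveness received from foreign official creditors 33.43, capital transfers received from emigrants 70.85; financial account: borrowing by resident firms from foreign banks 240.36, purchases of foreign government bonds by domestic residents 532.45, inward foreign direct investment in the manufacturing sector 441.89, increase in resident deposits held at foreign banks 101.16.)

-1014.60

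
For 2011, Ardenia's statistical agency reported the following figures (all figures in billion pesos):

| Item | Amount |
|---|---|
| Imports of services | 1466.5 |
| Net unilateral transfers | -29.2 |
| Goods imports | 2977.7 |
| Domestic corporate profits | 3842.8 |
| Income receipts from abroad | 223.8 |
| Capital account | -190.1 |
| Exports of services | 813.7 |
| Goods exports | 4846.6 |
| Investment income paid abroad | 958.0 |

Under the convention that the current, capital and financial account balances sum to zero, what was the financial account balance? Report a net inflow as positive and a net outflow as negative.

Goods balance = 4846.6 - 2977.7 = 1868.9
Services balance = 813.7 - 1466.5 = -652.8
Trade balance (goods + services) = 1868.9 + (-652.8) = 1216.1
Net primary income = 223.8 - 958.0 = -734.2
Net secondary income = -29.2
Current account = 1216.1 + (-734.2) + (-29.2) = 452.7
Financial account = -(452.7 + (-190.1)) = -262.6

-262.6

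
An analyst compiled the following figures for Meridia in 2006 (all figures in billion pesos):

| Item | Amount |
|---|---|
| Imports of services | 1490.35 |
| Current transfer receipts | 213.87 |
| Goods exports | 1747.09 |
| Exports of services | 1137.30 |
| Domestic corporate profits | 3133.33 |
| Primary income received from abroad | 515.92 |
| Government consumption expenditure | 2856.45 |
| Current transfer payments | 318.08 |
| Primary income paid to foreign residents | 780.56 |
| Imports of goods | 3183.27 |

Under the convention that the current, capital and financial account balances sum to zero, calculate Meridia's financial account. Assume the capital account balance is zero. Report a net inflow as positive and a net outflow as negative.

Goods balance = 1747.09 - 3183.27 = -1436.18
Services balance = 1137.30 - 1490.35 = -353.05
Trade balance (goods + services) = -1436.18 + (-353.05) = -1789.23
Net primary income = 515.92 - 780.56 = -264.64
Net secondary income = 213.87 - 318.08 = -104.21
Current account = -1789.23 + (-264.64) + (-104.21) = -2158.08
Financial account = -(-2158.08) = 2158.08

2158.08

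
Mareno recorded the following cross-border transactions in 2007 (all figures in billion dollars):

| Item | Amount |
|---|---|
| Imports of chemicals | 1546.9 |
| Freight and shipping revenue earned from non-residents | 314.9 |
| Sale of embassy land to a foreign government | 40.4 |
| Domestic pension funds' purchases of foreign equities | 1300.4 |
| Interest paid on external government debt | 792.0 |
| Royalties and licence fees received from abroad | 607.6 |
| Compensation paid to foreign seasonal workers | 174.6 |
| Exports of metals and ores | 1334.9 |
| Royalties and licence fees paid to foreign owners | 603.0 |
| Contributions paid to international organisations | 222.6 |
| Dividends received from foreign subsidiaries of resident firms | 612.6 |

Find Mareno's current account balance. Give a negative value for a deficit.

Goods: -1546.9 + 1334.9 = -212.0
Services: -603.0 + 314.9 + 607.6 = 319.5
Primary income: 612.6 - 792.0 - 174.6 = -354.0
Secondary income: -222.6
Current account = (-212.0) + 319.5 + (-354.0) + (-222.6) = -469.1
(Excluded from the current account — capital account: sale of embassy land to a foreign government 40.4; financial account: domestic pension funds' purchases of foreign equities 1300.4.)

-469.1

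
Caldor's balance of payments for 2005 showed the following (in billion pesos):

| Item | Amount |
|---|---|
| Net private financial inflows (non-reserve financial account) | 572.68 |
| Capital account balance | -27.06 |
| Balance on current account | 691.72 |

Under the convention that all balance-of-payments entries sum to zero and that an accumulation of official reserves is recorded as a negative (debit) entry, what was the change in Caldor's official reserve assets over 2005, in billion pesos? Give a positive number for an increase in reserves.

1237.34

Official reserve transactions balance = -(691.72 + (-27.06) + 572.68) = -1237.34
An accumulation of reserves is recorded as a debit (negative entry), so the change in the stock of reserves is the negative of that balance.
Change in official reserves = -(-1237.34) = 1237.34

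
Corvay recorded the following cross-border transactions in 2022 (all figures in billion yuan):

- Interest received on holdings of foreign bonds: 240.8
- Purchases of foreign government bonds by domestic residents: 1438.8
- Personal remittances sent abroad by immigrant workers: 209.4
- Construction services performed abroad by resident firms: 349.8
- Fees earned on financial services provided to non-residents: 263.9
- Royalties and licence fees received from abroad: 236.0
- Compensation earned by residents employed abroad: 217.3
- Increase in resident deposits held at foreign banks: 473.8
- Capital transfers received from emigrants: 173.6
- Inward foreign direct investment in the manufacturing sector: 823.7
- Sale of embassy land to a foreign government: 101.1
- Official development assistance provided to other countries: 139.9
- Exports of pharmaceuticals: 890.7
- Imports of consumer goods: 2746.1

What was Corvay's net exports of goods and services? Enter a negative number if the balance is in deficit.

Goods: -2746.1 + 890.7 = -1855.4
Services: 349.8 + 263.9 + 236.0 = 849.7
Trade balance = -1855.4 + 849.7 = -1005.7
(Excluded from the trade balance — primary income: interest received on holdings of foreign bonds 240.8, compensation earned by residents employed abroad 217.3; financial account: purchases of foreign government bonds by domestic residents 1438.8, increase in resident deposits held at foreign banks 473.8, inward foreign direct investment in the manufacturing sector 823.7; secondary income: personal remittances sent abroad by immigrant workers 209.4, official development assistance provided to other countries 139.9; capital account: capital transfers received from emigrants 173.6, sale of embassy land to a foreign government 101.1.)

-1005.7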